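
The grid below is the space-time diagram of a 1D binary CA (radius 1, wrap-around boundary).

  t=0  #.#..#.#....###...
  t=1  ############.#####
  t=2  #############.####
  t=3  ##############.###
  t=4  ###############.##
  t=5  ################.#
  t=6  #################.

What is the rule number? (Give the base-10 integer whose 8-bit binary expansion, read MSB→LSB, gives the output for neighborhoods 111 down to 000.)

  ### -> #   bit 7 = 1  t=0,i=13
  ##. -> #   bit 6 = 1  t=0,i=14
  #.# -> #   bit 5 = 1  t=0,i=1
  #.. -> #   bit 4 = 1  t=0,i=3
  .## -> .   bit 3 = 0  t=0,i=12
  .#. -> #   bit 2 = 1  t=0,i=0
  ..# -> #   bit 1 = 1  t=0,i=4
  ... -> #   bit 0 = 1  t=0,i=9
  bits 11110111 = 247

247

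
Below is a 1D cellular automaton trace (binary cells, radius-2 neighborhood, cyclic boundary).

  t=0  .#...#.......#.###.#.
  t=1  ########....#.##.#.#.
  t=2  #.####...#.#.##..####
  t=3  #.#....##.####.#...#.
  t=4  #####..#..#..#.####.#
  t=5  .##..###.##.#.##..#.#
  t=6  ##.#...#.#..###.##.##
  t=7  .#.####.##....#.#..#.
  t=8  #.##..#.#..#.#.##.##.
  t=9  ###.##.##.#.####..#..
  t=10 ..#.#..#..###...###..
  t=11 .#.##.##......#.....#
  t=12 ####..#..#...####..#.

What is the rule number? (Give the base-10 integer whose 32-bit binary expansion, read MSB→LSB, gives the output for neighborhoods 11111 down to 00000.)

  ##### -> #   bit 31 = 1  t=1,i=2
  ####. -> .   bit 30 = 0  t=1,i=6
  ###.# -> #   bit 29 = 1  t=0,i=17
  ###.. -> .   bit 28 = 0  t=1,i=7
  ##.## -> .   bit 27 = 0  t=2,i=1
  ##.#. -> .   bit 26 = 0  t=0,i=18
  ##..# -> #   bit 25 = 1  t=2,i=15
  ##... -> .   bit 24 = 0  t=1,i=8
  #.### -> #   bit 23 = 1  t=0,i=15
  #.##. -> #   bit 22 = 1  t=1,i=14
  #.#.# -> #   bit 21 = 1  t=1,i=17
  #.#.. -> #   bit 20 = 1  t=0,i=19
  #..## -> .   bit 19 = 0  t=2,i=16
  #..#. -> #   bit 18 = 1  t=0,i=0
  #...# -> #   bit 17 = 1  t=0,i=3
  #.... -> #   bit 16 = 1  t=0,i=7
  .#### -> .   bit 15 = 0  t=1,i=1
  .###. -> .   bit 14 = 0  t=0,i=16
  .##.# -> .   bit 13 = 0  t=1,i=15
  .##.. -> .   bit 12 = 0  t=2,i=14
  .#.## -> #   bit 11 = 1  t=0,i=14
  .#.#. -> #   bit 10 = 1  t=1,i=18
  .#..# -> .   bit 9 = 0  t=0,i=20
  .#... -> #   bit 8 = 1  t=0,i=2
  ..### -> .   bit 7 = 0  t=2,i=17
  ..##. -> #   bit 6 = 1  t=3,i=7
  ..#.# -> .   bit 5 = 0  t=0,i=13
  ..#.. -> #   bit 4 = 1  t=0,i=1
  ...## -> .   bit 3 = 0  t=3,i=6
  ...#. -> #   bit 2 = 1  t=0,i=4
  ....# -> .   bit 1 = 0  t=0,i=11
  ..... -> .   bit 0 = 0  t=0,i=8
  bits 10100010111101110000110101010100 = 2734099796

2734099796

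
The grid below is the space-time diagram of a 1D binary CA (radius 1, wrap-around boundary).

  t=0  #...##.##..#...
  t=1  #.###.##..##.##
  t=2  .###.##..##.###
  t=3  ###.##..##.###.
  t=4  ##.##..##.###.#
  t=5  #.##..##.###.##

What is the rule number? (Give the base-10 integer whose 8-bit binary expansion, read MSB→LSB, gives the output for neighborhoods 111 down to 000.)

  nb ###: next=#  (t=1,i=3, bit7=1)
  nb ##.: next=.  (t=0,i=5, bit6=0)
  nb #.#: next=#  (t=0,i=6, bit5=1)
  nb #..: next=.  (t=0,i=1, bit4=0)
  nb .##: next=#  (t=0,i=4, bit3=1)
  nb .#.: next=#  (t=0,i=0, bit2=1)
  nb ..#: next=#  (t=0,i=3, bit1=1)
  nb ...: next=#  (t=0,i=2, bit0=1)
  bits 10101111 = 175

175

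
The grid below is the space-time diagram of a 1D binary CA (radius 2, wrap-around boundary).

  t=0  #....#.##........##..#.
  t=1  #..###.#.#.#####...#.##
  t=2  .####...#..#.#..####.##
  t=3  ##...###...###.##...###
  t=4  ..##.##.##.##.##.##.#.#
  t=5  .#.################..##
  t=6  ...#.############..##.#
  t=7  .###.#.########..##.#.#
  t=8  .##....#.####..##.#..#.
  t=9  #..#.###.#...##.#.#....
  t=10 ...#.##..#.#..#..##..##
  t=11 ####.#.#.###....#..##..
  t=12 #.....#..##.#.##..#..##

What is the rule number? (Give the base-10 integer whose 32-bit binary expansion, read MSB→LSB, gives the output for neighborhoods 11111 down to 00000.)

2346345639

  nb #####: next=#  (t=1,i=13, bit31=1)
  nb ####.: next=.  (t=1,i=14, bit30=0)
  nb ###.#: next=.  (t=1,i=5, bit29=0)
  nb ###..: next=.  (t=1,i=0, bit28=0)
  nb ##.##: next=#  (t=2,i=0, bit27=1)
  nb ##.#.: next=.  (t=1,i=6, bit26=0)
  nb ##..#: next=#  (t=0,i=19, bit25=1)
  nb ##...: next=#  (t=0,i=9, bit24=1)
  nb #.###: next=#  (t=1,i=11, bit23=1)
  nb #.##.: next=#  (t=0,i=7, bit22=1)
  nb #.#.#: next=.  (t=1,i=7, bit21=0)
  nb #.#..: next=#  (t=0,i=0, bit20=1)
  nb #..##: next=#  (t=1,i=2, bit19=1)
  nb #..#.: next=.  (t=0,i=20, bit18=0)
  nb #...#: next=#  (t=1,i=17, bit17=1)
  nb #....: next=.  (t=0,i=2, bit16=0)
  nb .####: next=.  (t=1,i=12, bit15=0)
  nb .###.: next=#  (t=1,i=4, bit14=1)
  nb .##.#: next=#  (t=2,i=22, bit13=1)
  nb .##..: next=.  (t=0,i=8, bit12=0)
  nb .#.##: next=.  (t=0,i=6, bit11=0)
  nb .#.#.: next=#  (t=0,i=22, bit10=1)
  nb .#..#: next=.  (t=2,i=9, bit9=0)
  nb .#...: next=.  (t=0,i=1, bit8=0)
  nb ..###: next=#  (t=1,i=3, bit7=1)
  nb ..##.: next=.  (t=0,i=17, bit6=0)
  nb ..#.#: next=#  (t=0,i=5, bit5=1)
  nb ..#..: next=.  (t=2,i=8, bit4=0)
  nb ...##: next=.  (t=0,i=16, bit3=0)
  nb ...#.: next=#  (t=0,i=4, bit2=1)
  nb ....#: next=#  (t=0,i=3, bit1=1)
  nb .....: next=#  (t=0,i=11, bit0=1)
  bits 10001011110110100110010010100111 = 2346345639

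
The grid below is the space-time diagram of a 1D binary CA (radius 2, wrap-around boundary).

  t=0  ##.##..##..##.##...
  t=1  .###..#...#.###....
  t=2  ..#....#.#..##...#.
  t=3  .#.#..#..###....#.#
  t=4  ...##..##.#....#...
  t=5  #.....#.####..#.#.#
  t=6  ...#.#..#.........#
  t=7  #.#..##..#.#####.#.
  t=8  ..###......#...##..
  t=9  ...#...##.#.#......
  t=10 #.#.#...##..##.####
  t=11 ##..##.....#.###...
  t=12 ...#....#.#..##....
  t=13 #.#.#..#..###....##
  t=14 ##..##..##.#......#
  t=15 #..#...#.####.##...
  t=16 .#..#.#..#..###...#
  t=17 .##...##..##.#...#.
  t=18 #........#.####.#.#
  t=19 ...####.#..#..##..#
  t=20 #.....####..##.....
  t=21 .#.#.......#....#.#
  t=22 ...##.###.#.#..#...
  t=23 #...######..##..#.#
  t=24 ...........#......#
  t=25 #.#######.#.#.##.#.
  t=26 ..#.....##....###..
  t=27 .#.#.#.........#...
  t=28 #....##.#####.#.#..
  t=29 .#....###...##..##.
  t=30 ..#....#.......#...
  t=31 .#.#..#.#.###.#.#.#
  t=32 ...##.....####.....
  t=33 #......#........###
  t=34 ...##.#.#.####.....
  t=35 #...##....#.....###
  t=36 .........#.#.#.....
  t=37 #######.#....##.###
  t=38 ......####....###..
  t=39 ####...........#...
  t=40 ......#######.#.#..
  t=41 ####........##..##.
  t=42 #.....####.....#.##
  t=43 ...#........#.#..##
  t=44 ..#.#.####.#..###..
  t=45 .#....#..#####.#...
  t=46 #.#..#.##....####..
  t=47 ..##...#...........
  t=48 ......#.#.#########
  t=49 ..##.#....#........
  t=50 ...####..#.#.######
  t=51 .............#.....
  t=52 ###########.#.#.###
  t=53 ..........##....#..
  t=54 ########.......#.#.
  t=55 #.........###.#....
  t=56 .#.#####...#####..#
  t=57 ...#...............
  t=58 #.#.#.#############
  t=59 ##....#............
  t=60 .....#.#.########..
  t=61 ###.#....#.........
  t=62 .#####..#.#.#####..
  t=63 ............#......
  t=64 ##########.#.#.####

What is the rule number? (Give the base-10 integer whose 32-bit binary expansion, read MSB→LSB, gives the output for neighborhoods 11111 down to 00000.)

752378629

  nb #####: next=.  (t=7,i=13, bit31=0)
  nb ####.: next=.  (t=5,i=10, bit30=0)
  nb ###.#: next=#  (t=7,i=15, bit29=1)
  nb ###..: next=.  (t=1,i=3, bit28=0)
  nb ##.##: next=#  (t=0,i=2, bit27=1)
  nb ##.#.: next=#  (t=4,i=9, bit26=1)
  nb ##..#: next=.  (t=0,i=5, bit25=0)
  nb ##...: next=.  (t=0,i=16, bit24=0)
  nb #.###: next=#  (t=1,i=12, bit23=1)
  nb #.##.: next=#  (t=0,i=3, bit22=1)
  nb #.#.#: next=.  (t=3,i=1, bit21=0)
  nb #.#..: next=#  (t=2,i=9, bit20=1)
  nb #..##: next=#  (t=0,i=6, bit19=1)
  nb #..#.: next=.  (t=1,i=5, bit18=0)
  nb #...#: next=.  (t=0,i=17, bit17=0)
  nb #....: next=.  (t=1,i=16, bit16=0)
  nb .####: next=.  (t=5,i=9, bit15=0)
  nb .###.: next=#  (t=1,i=2, bit14=1)
  nb .##.#: next=#  (t=0,i=1, bit13=1)
  nb .##..: next=.  (t=0,i=4, bit12=0)
  nb .#.##: next=.  (t=1,i=11, bit11=0)
  nb .#.#.: next=.  (t=2,i=8, bit10=0)
  nb .#..#: next=#  (t=2,i=10, bit9=1)
  nb .#...: next=#  (t=1,i=7, bit8=1)
  nb ..###: next=.  (t=1,i=1, bit7=0)
  nb ..##.: next=.  (t=0,i=0, bit6=0)
  nb ..#.#: next=.  (t=1,i=10, bit5=0)
  nb ..#..: next=.  (t=1,i=6, bit4=0)
  nb ...##: next=.  (t=0,i=18, bit3=0)
  nb ...#.: next=#  (t=1,i=9, bit2=1)
  nb ....#: next=.  (t=1,i=18, bit1=0)
  nb .....: next=#  (t=1,i=17, bit0=1)
  bits 00101100110110000110001100000101 = 752378629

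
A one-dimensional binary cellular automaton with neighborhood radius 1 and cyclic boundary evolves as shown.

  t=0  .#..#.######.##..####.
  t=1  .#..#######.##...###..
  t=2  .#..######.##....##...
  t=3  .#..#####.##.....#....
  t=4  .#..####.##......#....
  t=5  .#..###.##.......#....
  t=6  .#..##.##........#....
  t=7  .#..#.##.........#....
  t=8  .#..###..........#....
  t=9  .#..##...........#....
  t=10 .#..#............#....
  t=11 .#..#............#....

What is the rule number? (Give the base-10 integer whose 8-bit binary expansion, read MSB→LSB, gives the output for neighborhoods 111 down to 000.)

172

  [7] ### => #  t=0,i=7
  [6] ##. => .  t=0,i=11
  [5] #.# => #  t=0,i=5
  [4] #.. => .  t=0,i=2
  [3] .## => #  t=0,i=6
  [2] .#. => #  t=0,i=1
  [1] ..# => .  t=0,i=0
  [0] ... => .  t=1,i=15
  bits 10101100 = 172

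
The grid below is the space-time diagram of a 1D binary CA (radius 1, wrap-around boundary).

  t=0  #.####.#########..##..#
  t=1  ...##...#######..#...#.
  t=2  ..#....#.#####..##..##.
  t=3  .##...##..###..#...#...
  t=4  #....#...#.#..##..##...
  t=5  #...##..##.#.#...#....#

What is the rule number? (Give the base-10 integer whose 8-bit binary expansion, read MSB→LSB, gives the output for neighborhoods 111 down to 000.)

134

  ### -> #   bit 7 = 1  t=0,i=3
  ##. -> .   bit 6 = 0  t=0,i=0
  #.# -> .   bit 5 = 0  t=0,i=1
  #.. -> .   bit 4 = 0  t=0,i=16
  .## -> .   bit 3 = 0  t=0,i=2
  .#. -> #   bit 2 = 1  t=1,i=17
  ..# -> #   bit 1 = 1  t=0,i=17
  ... -> .   bit 0 = 0  t=1,i=0
  bits 10000110 = 134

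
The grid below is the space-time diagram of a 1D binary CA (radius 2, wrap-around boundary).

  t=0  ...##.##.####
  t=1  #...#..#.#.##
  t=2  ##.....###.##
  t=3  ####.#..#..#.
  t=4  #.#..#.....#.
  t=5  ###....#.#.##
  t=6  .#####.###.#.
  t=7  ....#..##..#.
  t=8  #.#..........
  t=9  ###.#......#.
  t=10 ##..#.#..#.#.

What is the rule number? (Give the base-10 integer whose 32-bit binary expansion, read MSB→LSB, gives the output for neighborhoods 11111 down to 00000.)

  [31] ##### => .  t=5,i=0
  [30] ####. => #  t=0,i=11
  [29] ###.# => .  t=2,i=9
  [28] ###.. => #  t=0,i=12
  [27] ##.## => .  t=0,i=5
  [26] ##.#. => .  t=3,i=4
  [25] ##..# => .  t=7,i=9
  [24] ##... => #  t=0,i=0
  [23] #.### => #  t=0,i=9
  [22] #.##. => .  t=0,i=6
  [21] #.#.# => #  t=1,i=9
  [20] #.#.. => #  t=3,i=5
  [19] #..## => .  t=6,i=0
  [18] #..#. => .  t=1,i=6
  [17] #...# => .  t=0,i=1
  [16] #.... => #  t=2,i=3
  [15] .#### => .  t=0,i=10
  [14] .###. => #  t=1,i=12
  [13] .##.# => #  t=0,i=4
  [12] .##.. => .  t=7,i=8
  [11] .#.## => .  t=1,i=10
  [10] .#.#. => #  t=1,i=8
  [9] .#..# => .  t=1,i=5
  [8] .#... => .  t=4,i=6
  [7] ..### => .  t=2,i=7
  [6] ..##. => .  t=0,i=3
  [5] ..#.# => #  t=1,i=7
  [4] ..#.. => .  t=1,i=4
  [3] ...## => .  t=0,i=2
  [2] ...#. => .  t=1,i=3
  [1] ....# => #  t=2,i=5
  [0] ..... => .  t=2,i=4
  bits 01010001101100010110010000100010 = 1370580002

1370580002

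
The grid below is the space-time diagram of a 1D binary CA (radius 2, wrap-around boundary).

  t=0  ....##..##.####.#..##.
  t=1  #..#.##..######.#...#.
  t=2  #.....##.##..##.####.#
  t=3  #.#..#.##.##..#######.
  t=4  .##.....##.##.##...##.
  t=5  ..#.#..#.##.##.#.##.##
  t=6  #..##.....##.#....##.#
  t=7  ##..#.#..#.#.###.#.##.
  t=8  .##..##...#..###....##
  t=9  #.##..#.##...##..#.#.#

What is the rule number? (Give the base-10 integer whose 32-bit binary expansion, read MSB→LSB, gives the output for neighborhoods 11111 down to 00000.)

  nb #####: next=.  (t=1,i=11, bit31=0)
  nb ####.: next=#  (t=0,i=13, bit30=1)
  nb ###.#: next=#  (t=0,i=14, bit29=1)
  nb ###..: next=.  (t=8,i=15, bit28=0)
  nb ##.##: next=#  (t=0,i=10, bit27=1)
  nb ##.#.: next=.  (t=0,i=15, bit26=0)
  nb ##..#: next=#  (t=0,i=6, bit25=1)
  nb ##...: next=.  (t=0,i=21, bit24=0)
  nb #.###: next=#  (t=0,i=11, bit23=1)
  nb #.##.: next=.  (t=1,i=5, bit22=0)
  nb #.#.#: next=.  (t=3,i=0, bit21=0)
  nb #.#..: next=#  (t=0,i=16, bit20=1)
  nb #..##: next=.  (t=0,i=7, bit19=0)
  nb #..#.: next=.  (t=1,i=2, bit18=0)
  nb #...#: next=#  (t=1,i=18, bit17=1)
  nb #....: next=#  (t=0,i=0, bit16=1)
  nb .####: next=#  (t=0,i=12, bit15=1)
  nb .###.: next=#  (t=7,i=14, bit14=1)
  nb .##.#: next=#  (t=0,i=9, bit13=1)
  nb .##..: next=#  (t=0,i=5, bit12=1)
  nb .#.##: next=.  (t=1,i=4, bit11=0)
  nb .#.#.: next=#  (t=1,i=21, bit10=1)
  nb .#..#: next=.  (t=0,i=17, bit9=0)
  nb .#...: next=#  (t=1,i=17, bit8=1)
  nb ..###: next=#  (t=1,i=9, bit7=1)
  nb ..##.: next=.  (t=0,i=4, bit6=0)
  nb ..#.#: next=.  (t=1,i=3, bit5=0)
  nb ..#..: next=.  (t=8,i=10, bit4=0)
  nb ...##: next=#  (t=0,i=3, bit3=1)
  nb ...#.: next=#  (t=1,i=19, bit2=1)
  nb ....#: next=.  (t=0,i=2, bit1=0)
  nb .....: next=.  (t=0,i=1, bit0=0)
  bits 01101010100100111111010110001100 = 1788081548

1788081548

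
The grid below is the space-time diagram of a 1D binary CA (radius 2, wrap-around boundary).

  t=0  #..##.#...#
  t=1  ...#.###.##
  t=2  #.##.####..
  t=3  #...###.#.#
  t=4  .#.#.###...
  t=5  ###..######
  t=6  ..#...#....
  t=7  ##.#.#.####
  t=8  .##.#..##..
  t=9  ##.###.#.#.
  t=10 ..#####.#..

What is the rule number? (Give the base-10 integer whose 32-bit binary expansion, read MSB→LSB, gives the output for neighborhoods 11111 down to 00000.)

  #####|.  b31=0 t=5,i=0
  ####.|.  b30=0 t=2,i=7
  ###.#|#  b29=1 t=1,i=7
  ###..|#  b28=1 t=2,i=8
  ##.##|#  b27=1 t=1,i=8
  ##.#.|#  b26=1 t=0,i=5
  ##..#|.  b25=0 t=0,i=1
  ##...|#  b24=1 t=1,i=0
  #.###|#  b23=1 t=1,i=5
  #.##.|.  b22=0 t=1,i=9
  #.#.#|.  b21=0 t=3,i=8
  #.#..|#  b20=1 t=0,i=6
  #..##|.  b19=0 t=0,i=2
  #..#.|#  b18=1 t=2,i=10
  #...#|.  b17=0 t=0,i=8
  #....|#  b16=1 t=4,i=9
  .####|#  b15=1 t=2,i=6
  .###.|#  b14=1 t=1,i=6
  .##.#|.  b13=0 t=0,i=4
  .##..|.  b12=0 t=0,i=0
  .#.##|.  b11=0 t=1,i=4
  .#.#.|#  b10=1 t=4,i=2
  .#..#|#  b9=1 t=8,i=5
  .#...|#  b8=1 t=0,i=7
  ..###|.  b7=0 t=3,i=4
  ..##.|#  b6=1 t=0,i=3
  ..#.#|#  b5=1 t=1,i=3
  ..#..|.  b4=0 t=6,i=2
  ...##|#  b3=1 t=0,i=9
  ...#.|#  b2=1 t=1,i=2
  ....#|#  b1=1 t=4,i=10
  .....|#  b0=1 t=6,i=9
  bits 00111101100101011100011101101111 = 1033226095

1033226095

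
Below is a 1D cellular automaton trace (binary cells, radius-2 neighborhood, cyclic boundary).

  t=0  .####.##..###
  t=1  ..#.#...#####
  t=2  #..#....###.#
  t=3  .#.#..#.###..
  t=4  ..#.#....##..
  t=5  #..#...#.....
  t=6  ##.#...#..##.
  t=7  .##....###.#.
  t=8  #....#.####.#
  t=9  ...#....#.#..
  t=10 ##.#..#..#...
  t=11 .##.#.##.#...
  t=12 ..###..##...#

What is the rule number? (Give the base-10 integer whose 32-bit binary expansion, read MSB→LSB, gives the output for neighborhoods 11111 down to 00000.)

  nb #####: next=#  (t=1,i=10, bit31=1)
  nb ####.: next=.  (t=0,i=3, bit30=0)
  nb ###.#: next=#  (t=0,i=4, bit29=1)
  nb ###..: next=#  (t=1,i=12, bit28=1)
  nb ##.##: next=.  (t=0,i=0, bit27=0)
  nb ##.#.: next=#  (t=6,i=2, bit26=1)
  nb ##..#: next=#  (t=0,i=8, bit25=1)
  nb ##...: next=.  (t=3,i=11, bit24=0)
  nb #.###: next=.  (t=0,i=1, bit23=0)
  nb #.##.: next=.  (t=0,i=6, bit22=0)
  nb #.#.#: next=#  (t=11,i=4, bit21=1)
  nb #.#..: next=.  (t=1,i=4, bit20=0)
  nb #..##: next=#  (t=0,i=9, bit19=1)
  nb #..#.: next=.  (t=1,i=1, bit18=0)
  nb #...#: next=.  (t=1,i=6, bit17=0)
  nb #....: next=.  (t=2,i=5, bit16=0)
  nb .####: next=#  (t=0,i=2, bit15=1)
  nb .###.: next=#  (t=0,i=11, bit14=1)
  nb .##.#: next=#  (t=6,i=1, bit13=1)
  nb .##..: next=.  (t=0,i=7, bit12=0)
  nb .#.##: next=.  (t=3,i=7, bit11=0)
  nb .#.#.: next=#  (t=1,i=3, bit10=1)
  nb .#..#: next=#  (t=3,i=4, bit9=1)
  nb .#...: next=.  (t=1,i=5, bit8=0)
  nb ..###: next=#  (t=0,i=10, bit7=1)
  nb ..##.: next=.  (t=4,i=9, bit6=0)
  nb ..#.#: next=.  (t=1,i=2, bit5=0)
  nb ..#..: next=#  (t=2,i=3, bit4=1)
  nb ...##: next=.  (t=1,i=7, bit3=0)
  nb ...#.: next=.  (t=3,i=0, bit2=0)
  nb ....#: next=#  (t=2,i=6, bit1=1)
  nb .....: next=#  (t=5,i=10, bit0=1)
  bits 10110110001010001110011010010011 = 3056133779

3056133779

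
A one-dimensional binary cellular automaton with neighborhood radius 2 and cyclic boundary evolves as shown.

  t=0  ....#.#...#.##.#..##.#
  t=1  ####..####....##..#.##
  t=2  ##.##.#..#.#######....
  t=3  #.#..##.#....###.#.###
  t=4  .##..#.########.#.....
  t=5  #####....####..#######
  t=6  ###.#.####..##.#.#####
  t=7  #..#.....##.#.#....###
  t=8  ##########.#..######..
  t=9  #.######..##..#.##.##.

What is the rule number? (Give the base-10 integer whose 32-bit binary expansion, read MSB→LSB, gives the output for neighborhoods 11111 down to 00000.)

2652328415

  [31] ##### => #  t=1,i=0
  [30] ####. => .  t=1,i=2
  [29] ###.# => .  t=3,i=0
  [28] ###.. => #  t=1,i=3
  [27] ##.## => #  t=2,i=2
  [26] ##.#. => #  t=0,i=14
  [25] ##..# => #  t=1,i=4
  [24] ##... => .  t=1,i=10
  [23] #.### => .  t=1,i=20
  [22] #.##. => .  t=0,i=12
  [21] #.#.# => .  t=3,i=17
  [20] #.#.. => #  t=0,i=6
  [19] #..## => .  t=0,i=17
  [18] #..#. => #  t=1,i=17
  [17] #...# => #  t=0,i=8
  [16] #.... => #  t=0,i=1
  [15] .#### => .  t=1,i=7
  [14] .###. => #  t=3,i=14
  [13] .##.# => .  t=0,i=13
  [12] .##.. => #  t=1,i=15
  [11] .#.## => .  t=0,i=11
  [10] .#.#. => .  t=0,i=5
  [9] .#..# => .  t=0,i=16
  [8] .#... => #  t=0,i=0
  [7] ..### => #  t=1,i=6
  [6] ..##. => #  t=0,i=18
  [5] ..#.# => .  t=0,i=4
  [4] ..#.. => #  t=7,i=3
  [3] ...## => #  t=1,i=13
  [2] ...#. => #  t=0,i=3
  [1] ....# => #  t=0,i=2
  [0] ..... => #  t=4,i=19
  bits 10011110000101110101000111011111 = 2652328415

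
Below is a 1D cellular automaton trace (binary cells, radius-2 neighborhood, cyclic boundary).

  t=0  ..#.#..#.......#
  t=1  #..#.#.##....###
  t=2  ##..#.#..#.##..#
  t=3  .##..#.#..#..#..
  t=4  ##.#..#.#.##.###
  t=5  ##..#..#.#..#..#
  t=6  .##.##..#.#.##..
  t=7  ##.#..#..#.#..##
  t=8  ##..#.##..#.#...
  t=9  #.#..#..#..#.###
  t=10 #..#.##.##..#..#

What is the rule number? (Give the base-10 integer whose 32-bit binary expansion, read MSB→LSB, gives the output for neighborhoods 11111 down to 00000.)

  [31] ##### => #  t=4,i=15
  [30] ####. => #  t=1,i=15
  [29] ###.# => #  t=4,i=1
  [28] ###.. => #  t=1,i=0
  [27] ##.## => #  t=4,i=12
  [26] ##.#. => .  t=4,i=2
  [25] ##..# => #  t=1,i=1
  [24] ##... => #  t=1,i=9
  [23] #.### => .  t=4,i=13
  [22] #.##. => .  t=1,i=7
  [21] #.#.# => .  t=1,i=5
  [20] #.#.. => .  t=0,i=4
  [19] #..## => .  t=2,i=14
  [18] #..#. => .  t=0,i=1
  [17] #...# => #  t=3,i=15
  [16] #.... => .  t=0,i=9
  [15] .#### => .  t=1,i=14
  [14] .###. => .  t=2,i=0
  [13] .##.# => .  t=4,i=11
  [12] .##.. => .  t=1,i=8
  [11] .#.## => #  t=1,i=6
  [10] .#.#. => #  t=0,i=3
  [9] .#..# => #  t=0,i=0
  [8] .#... => #  t=0,i=8
  [7] ..### => .  t=1,i=13
  [6] ..##. => #  t=3,i=1
  [5] ..#.# => .  t=0,i=2
  [4] ..#.. => #  t=0,i=7
  [3] ...## => #  t=1,i=12
  [2] ...#. => #  t=0,i=14
  [1] ....# => #  t=0,i=13
  [0] ..... => .  t=0,i=10
  bits 11111011000000100000111101011110 = 4211216222

4211216222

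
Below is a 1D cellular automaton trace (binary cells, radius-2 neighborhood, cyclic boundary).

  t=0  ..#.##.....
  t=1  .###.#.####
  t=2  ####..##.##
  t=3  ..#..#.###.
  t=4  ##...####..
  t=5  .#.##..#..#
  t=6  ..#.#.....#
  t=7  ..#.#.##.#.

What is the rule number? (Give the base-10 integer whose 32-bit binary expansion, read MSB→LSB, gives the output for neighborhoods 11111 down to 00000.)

1755019309

  ##### -> .   bit 31 = 0  t=2,i=0
  ####. -> #   bit 30 = 1  t=1,i=9
  ###.# -> #   bit 29 = 1  t=1,i=3
  ###.. -> .   bit 28 = 0  t=2,i=3
  ##.## -> #   bit 27 = 1  t=1,i=0
  ##.#. -> .   bit 26 = 0  t=1,i=4
  ##..# -> .   bit 25 = 0  t=2,i=4
  ##... -> .   bit 24 = 0  t=0,i=6
  #.### -> #   bit 23 = 1  t=1,i=1
  #.##. -> .   bit 22 = 0  t=0,i=4
  #.#.# -> .   bit 21 = 0  t=1,i=5
  #.#.. -> #   bit 20 = 1  t=6,i=4
  #..## -> #   bit 19 = 1  t=2,i=5
  #..#. -> .   bit 18 = 0  t=3,i=4
  #...# -> #   bit 17 = 1  t=3,i=0
  #.... -> #   bit 16 = 1  t=0,i=7
  .#### -> .   bit 15 = 0  t=1,i=8
  .###. -> #   bit 14 = 1  t=1,i=2
  .##.# -> #   bit 13 = 1  t=2,i=7
  .##.. -> #   bit 12 = 1  t=0,i=5
  .#.## -> #   bit 11 = 1  t=0,i=3
  .#.#. -> .   bit 10 = 0  t=5,i=0
  .#..# -> .   bit 9 = 0  t=3,i=3
  .#... -> .   bit 8 = 0  t=6,i=5
  ..### -> .   bit 7 = 0  t=4,i=5
  ..##. -> .   bit 6 = 0  t=2,i=6
  ..#.# -> #   bit 5 = 1  t=0,i=2
  ..#.. -> .   bit 4 = 0  t=3,i=2
  ...## -> #   bit 3 = 1  t=4,i=4
  ...#. -> #   bit 2 = 1  t=0,i=1
  ....# -> .   bit 1 = 0  t=0,i=0
  ..... -> #   bit 0 = 1  t=0,i=8
  bits 01101000100110110111100000101101 = 1755019309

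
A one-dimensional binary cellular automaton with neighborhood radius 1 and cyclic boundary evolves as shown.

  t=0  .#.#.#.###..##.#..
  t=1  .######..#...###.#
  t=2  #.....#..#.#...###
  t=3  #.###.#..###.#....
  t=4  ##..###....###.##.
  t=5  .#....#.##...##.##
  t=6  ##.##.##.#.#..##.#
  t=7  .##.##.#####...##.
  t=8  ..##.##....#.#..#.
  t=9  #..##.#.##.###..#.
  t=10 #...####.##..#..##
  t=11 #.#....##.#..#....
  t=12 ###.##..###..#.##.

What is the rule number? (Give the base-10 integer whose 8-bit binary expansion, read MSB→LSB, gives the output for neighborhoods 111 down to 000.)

  [7] ### => .  t=0,i=8
  [6] ##. => #  t=0,i=9
  [5] #.# => #  t=0,i=2
  [4] #.. => .  t=0,i=10
  [3] .## => .  t=0,i=7
  [2] .#. => #  t=0,i=1
  [1] ..# => .  t=0,i=0
  [0] ... => #  t=0,i=17
  bits 01100101 = 101

101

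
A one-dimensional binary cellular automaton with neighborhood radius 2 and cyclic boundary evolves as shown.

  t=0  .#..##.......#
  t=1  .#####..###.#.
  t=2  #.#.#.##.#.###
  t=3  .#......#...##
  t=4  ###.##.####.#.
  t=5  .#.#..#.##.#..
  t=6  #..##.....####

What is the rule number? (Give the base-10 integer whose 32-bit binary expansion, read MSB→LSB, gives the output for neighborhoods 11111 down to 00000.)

  [31] ##### => .  t=1,i=3
  [30] ####. => #  t=1,i=4
  [29] ###.# => .  t=1,i=10
  [28] ###.. => .  t=1,i=5
  [27] ##.## => #  t=4,i=3
  [26] ##.#. => #  t=1,i=11
  [25] ##..# => #  t=1,i=6
  [24] ##... => .  t=0,i=6
  [23] #.### => .  t=2,i=11
  [22] #.##. => .  t=2,i=6
  [21] #.#.# => .  t=2,i=2
  [20] #.#.. => #  t=0,i=1
  [19] #..## => #  t=0,i=3
  [18] #..#. => .  t=5,i=5
  [17] #...# => #  t=3,i=10
  [16] #.... => .  t=0,i=7
  [15] .#### => #  t=1,i=2
  [14] .###. => #  t=1,i=9
  [13] .##.# => .  t=2,i=7
  [12] .##.. => #  t=0,i=5
  [11] .#.## => .  t=2,i=5
  [10] .#.#. => .  t=0,i=0
  [9] .#..# => #  t=0,i=2
  [8] .#... => #  t=3,i=2
  [7] ..### => .  t=1,i=1
  [6] ..##. => #  t=0,i=4
  [5] ..#.# => .  t=0,i=13
  [4] ..#.. => #  t=3,i=8
  [3] ...## => .  t=3,i=11
  [2] ...#. => #  t=0,i=12
  [1] ....# => .  t=0,i=11
  [0] ..... => #  t=0,i=8
  bits 01001110000110101101001101010101 = 1310380885

1310380885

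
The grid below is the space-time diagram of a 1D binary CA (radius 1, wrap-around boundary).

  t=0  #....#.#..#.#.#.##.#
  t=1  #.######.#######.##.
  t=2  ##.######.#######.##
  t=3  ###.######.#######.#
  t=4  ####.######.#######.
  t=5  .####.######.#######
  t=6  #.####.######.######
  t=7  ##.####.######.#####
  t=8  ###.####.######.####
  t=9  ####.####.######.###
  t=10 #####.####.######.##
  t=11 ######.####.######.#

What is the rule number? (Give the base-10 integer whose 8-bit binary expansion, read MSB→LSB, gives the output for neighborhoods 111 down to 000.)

  nb ###: next=#  (t=1,i=3, bit7=1)
  nb ##.: next=#  (t=0,i=0, bit6=1)
  nb #.#: next=#  (t=0,i=6, bit5=1)
  nb #..: next=.  (t=0,i=1, bit4=0)
  nb .##: next=.  (t=0,i=16, bit3=0)
  nb .#.: next=#  (t=0,i=5, bit2=1)
  nb ..#: next=#  (t=0,i=4, bit1=1)
  nb ...: next=#  (t=0,i=2, bit0=1)
  bits 11100111 = 231

231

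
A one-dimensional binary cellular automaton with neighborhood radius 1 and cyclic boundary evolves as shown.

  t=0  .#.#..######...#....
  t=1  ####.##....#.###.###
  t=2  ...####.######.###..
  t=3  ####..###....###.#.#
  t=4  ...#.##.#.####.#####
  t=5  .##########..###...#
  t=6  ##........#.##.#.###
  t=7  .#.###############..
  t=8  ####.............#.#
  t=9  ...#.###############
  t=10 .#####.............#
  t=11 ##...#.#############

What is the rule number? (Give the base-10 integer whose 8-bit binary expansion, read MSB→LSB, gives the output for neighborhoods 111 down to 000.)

  nb ###: next=.  (t=0,i=7, bit7=0)
  nb ##.: next=#  (t=0,i=11, bit6=1)
  nb #.#: next=#  (t=0,i=2, bit5=1)
  nb #..: next=.  (t=0,i=4, bit4=0)
  nb .##: next=#  (t=0,i=6, bit3=1)
  nb .#.: next=#  (t=0,i=1, bit2=1)
  nb ..#: next=#  (t=0,i=0, bit1=1)
  nb ...: next=#  (t=0,i=13, bit0=1)
  bits 01101111 = 111

111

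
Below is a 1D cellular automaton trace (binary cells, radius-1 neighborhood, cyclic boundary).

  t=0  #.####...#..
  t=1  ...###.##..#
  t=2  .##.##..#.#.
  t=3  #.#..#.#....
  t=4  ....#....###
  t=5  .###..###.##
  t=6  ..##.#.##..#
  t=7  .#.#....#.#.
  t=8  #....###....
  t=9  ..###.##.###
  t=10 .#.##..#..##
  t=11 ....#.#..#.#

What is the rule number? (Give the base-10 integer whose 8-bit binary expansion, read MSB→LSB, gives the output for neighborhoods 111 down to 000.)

195

  [7] ### => #  t=0,i=3
  [6] ##. => #  t=0,i=5
  [5] #.# => .  t=0,i=1
  [4] #.. => .  t=0,i=6
  [3] .## => .  t=0,i=2
  [2] .#. => .  t=0,i=0
  [1] ..# => #  t=0,i=8
  [0] ... => #  t=0,i=7
  bits 11000011 = 195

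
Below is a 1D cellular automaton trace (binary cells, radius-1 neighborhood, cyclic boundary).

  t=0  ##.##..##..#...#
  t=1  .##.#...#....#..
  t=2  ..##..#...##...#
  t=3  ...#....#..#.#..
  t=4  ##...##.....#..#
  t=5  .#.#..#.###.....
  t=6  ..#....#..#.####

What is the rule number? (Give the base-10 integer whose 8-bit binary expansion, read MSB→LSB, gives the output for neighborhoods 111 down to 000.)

  [7] ### => .  t=0,i=0
  [6] ##. => #  t=0,i=1
  [5] #.# => #  t=0,i=2
  [4] #.. => .  t=0,i=5
  [3] .## => .  t=0,i=3
  [2] .#. => .  t=0,i=11
  [1] ..# => .  t=0,i=6
  [0] ... => #  t=0,i=13
  bits 01100001 = 97

97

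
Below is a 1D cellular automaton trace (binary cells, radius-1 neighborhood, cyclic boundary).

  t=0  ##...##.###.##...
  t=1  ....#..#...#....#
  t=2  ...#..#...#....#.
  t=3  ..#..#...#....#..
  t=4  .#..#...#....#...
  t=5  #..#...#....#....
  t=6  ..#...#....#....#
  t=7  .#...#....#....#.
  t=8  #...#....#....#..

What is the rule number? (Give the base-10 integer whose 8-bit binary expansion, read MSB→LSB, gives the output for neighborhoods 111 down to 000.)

34

  [7] ### => .  t=0,i=9
  [6] ##. => .  t=0,i=1
  [5] #.# => #  t=0,i=7
  [4] #.. => .  t=0,i=2
  [3] .## => .  t=0,i=0
  [2] .#. => .  t=1,i=4
  [1] ..# => #  t=0,i=4
  [0] ... => .  t=0,i=3
  bits 00100010 = 34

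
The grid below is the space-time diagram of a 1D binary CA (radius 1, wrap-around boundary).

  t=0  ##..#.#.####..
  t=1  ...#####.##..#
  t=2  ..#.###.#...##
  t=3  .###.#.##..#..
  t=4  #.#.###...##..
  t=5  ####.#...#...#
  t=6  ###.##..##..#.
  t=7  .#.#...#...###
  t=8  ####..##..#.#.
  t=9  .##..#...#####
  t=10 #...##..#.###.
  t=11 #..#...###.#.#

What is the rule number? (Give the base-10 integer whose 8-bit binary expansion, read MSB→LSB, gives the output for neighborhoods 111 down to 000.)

166

  [7] ### => #  t=0,i=9
  [6] ##. => .  t=0,i=1
  [5] #.# => #  t=0,i=5
  [4] #.. => .  t=0,i=2
  [3] .## => .  t=0,i=0
  [2] .#. => #  t=0,i=4
  [1] ..# => #  t=0,i=3
  [0] ... => .  t=1,i=1
  bits 10100110 = 166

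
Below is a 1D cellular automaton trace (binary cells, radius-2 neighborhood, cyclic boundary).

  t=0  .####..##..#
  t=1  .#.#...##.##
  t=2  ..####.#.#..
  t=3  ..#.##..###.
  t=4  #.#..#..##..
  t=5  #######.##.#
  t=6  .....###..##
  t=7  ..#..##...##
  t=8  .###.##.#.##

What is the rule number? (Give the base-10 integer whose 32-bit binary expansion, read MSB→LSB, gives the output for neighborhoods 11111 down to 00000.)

  [31] ##### => .  t=5,i=1
  [30] ####. => #  t=0,i=3
  [29] ###.# => #  t=2,i=5
  [28] ###.. => .  t=0,i=4
  [27] ##.## => #  t=1,i=9
  [26] ##.#. => .  t=1,i=0
  [25] ##..# => .  t=0,i=5
  [24] ##... => .  t=3,i=11
  [23] #.### => #  t=0,i=1
  [22] #.##. => .  t=1,i=10
  [21] #.#.# => .  t=1,i=1
  [20] #.#.. => #  t=1,i=3
  [19] #..## => .  t=0,i=6
  [18] #..#. => #  t=0,i=10
  [17] #...# => #  t=1,i=5
  [16] #.... => .  t=2,i=11
  [15] .#### => .  t=0,i=2
  [14] .###. => #  t=3,i=9
  [13] .##.# => .  t=1,i=8
  [12] .##.. => #  t=0,i=8
  [11] .#.## => .  t=0,i=0
  [10] .#.#. => #  t=1,i=2
  [9] .#..# => #  t=4,i=3
  [8] .#... => #  t=1,i=4
  [7] ..### => #  t=2,i=2
  [6] ..##. => #  t=0,i=7
  [5] ..#.# => #  t=0,i=11
  [4] ..#.. => #  t=4,i=5
  [3] ...## => .  t=1,i=6
  [2] ...#. => .  t=3,i=1
  [1] ....# => .  t=2,i=0
  [0] ..... => #  t=6,i=2
  bits 01101000100101100101011111110001 = 1754683377

1754683377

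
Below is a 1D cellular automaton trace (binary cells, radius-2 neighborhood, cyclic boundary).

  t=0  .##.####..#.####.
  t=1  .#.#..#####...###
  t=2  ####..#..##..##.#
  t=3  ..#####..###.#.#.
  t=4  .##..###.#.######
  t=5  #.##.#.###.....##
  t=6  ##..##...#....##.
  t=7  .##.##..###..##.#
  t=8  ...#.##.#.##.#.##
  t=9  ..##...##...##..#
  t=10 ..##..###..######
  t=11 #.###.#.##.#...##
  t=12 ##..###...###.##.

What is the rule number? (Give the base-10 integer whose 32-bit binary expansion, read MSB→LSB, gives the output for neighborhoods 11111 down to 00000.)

2117342716

  nb #####: next=.  (t=1,i=8, bit31=0)
  nb ####.: next=#  (t=0,i=6, bit30=1)
  nb ###.#: next=#  (t=1,i=16, bit29=1)
  nb ###..: next=#  (t=0,i=7, bit28=1)
  nb ##.##: next=#  (t=0,i=3, bit27=1)
  nb ##.#.: next=#  (t=1,i=0, bit26=1)
  nb ##..#: next=#  (t=0,i=8, bit25=1)
  nb ##...: next=.  (t=1,i=11, bit24=0)
  nb #.###: next=.  (t=0,i=4, bit23=0)
  nb #.##.: next=.  (t=4,i=1, bit22=0)
  nb #.#.#: next=#  (t=1,i=1, bit21=1)
  nb #.#..: next=#  (t=1,i=3, bit20=1)
  nb #..##: next=.  (t=0,i=0, bit19=0)
  nb #..#.: next=#  (t=0,i=9, bit18=1)
  nb #...#: next=.  (t=1,i=12, bit17=0)
  nb #....: next=.  (t=5,i=11, bit16=0)
  nb .####: next=.  (t=0,i=5, bit15=0)
  nb .###.: next=.  (t=1,i=15, bit14=0)
  nb .##.#: next=.  (t=0,i=2, bit13=0)
  nb .##..: next=#  (t=2,i=10, bit12=1)
  nb .#.##: next=.  (t=0,i=11, bit11=0)
  nb .#.#.: next=#  (t=1,i=2, bit10=1)
  nb .#..#: next=.  (t=1,i=4, bit9=0)
  nb .#...: next=#  (t=3,i=16, bit8=1)
  nb ..###: next=#  (t=1,i=6, bit7=1)
  nb ..##.: next=#  (t=0,i=1, bit6=1)
  nb ..#.#: next=#  (t=0,i=10, bit5=1)
  nb ..#..: next=#  (t=2,i=6, bit4=1)
  nb ...##: next=#  (t=1,i=13, bit3=1)
  nb ...#.: next=#  (t=6,i=8, bit2=1)
  nb ....#: next=.  (t=5,i=13, bit1=0)
  nb .....: next=.  (t=5,i=12, bit0=0)
  bits 01111110001101000001010111111100 = 2117342716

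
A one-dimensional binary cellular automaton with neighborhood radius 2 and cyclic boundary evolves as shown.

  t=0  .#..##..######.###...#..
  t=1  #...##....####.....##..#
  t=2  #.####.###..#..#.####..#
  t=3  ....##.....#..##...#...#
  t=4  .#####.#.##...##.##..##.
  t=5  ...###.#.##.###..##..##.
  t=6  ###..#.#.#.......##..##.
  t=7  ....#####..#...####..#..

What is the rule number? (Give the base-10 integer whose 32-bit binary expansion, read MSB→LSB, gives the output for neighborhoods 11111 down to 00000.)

  ##### -> #   bit 31 = 1  t=0,i=10
  ####. -> #   bit 30 = 1  t=0,i=12
  ###.# -> #   bit 29 = 1  t=0,i=13
  ###.. -> .   bit 28 = 0  t=0,i=17
  ##.## -> .   bit 27 = 0  t=0,i=14
  ##.#. -> .   bit 26 = 0  t=4,i=6
  ##..# -> .   bit 25 = 0  t=0,i=6
  ##... -> .   bit 24 = 0  t=0,i=18
  #.### -> .   bit 23 = 0  t=0,i=15
  #.##. -> #   bit 22 = 1  t=4,i=9
  #.#.# -> #   bit 21 = 1  t=4,i=7
  #.#.. -> .   bit 20 = 0  t=6,i=9
  #..## -> .   bit 19 = 0  t=0,i=3
  #..#. -> #   bit 18 = 1  t=2,i=11
  #...# -> #   bit 17 = 1  t=0,i=19
  #.... -> #   bit 16 = 1  t=1,i=7
  .#### -> .   bit 15 = 0  t=0,i=9
  .###. -> .   bit 14 = 0  t=0,i=16
  .##.# -> .   bit 13 = 0  t=2,i=0
  .##.. -> #   bit 12 = 1  t=0,i=5
  .#.## -> .   bit 11 = 0  t=2,i=16
  .#.#. -> #   bit 10 = 1  t=6,i=6
  .#..# -> .   bit 9 = 0  t=0,i=2
  .#... -> .   bit 8 = 0  t=0,i=22
  ..### -> .   bit 7 = 0  t=0,i=8
  ..##. -> #   bit 6 = 1  t=0,i=4
  ..#.# -> #   bit 5 = 1  t=2,i=15
  ..#.. -> .   bit 4 = 0  t=0,i=1
  ...## -> #   bit 3 = 1  t=1,i=3
  ...#. -> #   bit 2 = 1  t=0,i=0
  ....# -> #   bit 1 = 1  t=1,i=8
  ..... -> .   bit 0 = 0  t=1,i=16
  bits 11100000011001110001010001101110 = 3764851822

3764851822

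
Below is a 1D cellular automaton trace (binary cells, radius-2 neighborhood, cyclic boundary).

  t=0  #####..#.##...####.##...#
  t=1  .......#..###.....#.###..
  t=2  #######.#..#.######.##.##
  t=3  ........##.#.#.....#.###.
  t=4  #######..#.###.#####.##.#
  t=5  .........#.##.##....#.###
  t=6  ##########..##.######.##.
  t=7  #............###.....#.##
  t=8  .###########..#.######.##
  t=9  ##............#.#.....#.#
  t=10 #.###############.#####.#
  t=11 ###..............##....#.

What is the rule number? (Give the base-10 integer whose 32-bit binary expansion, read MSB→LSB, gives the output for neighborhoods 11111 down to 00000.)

162756135

  ##### -> .   bit 31 = 0  t=0,i=1
  ####. -> .   bit 30 = 0  t=0,i=3
  ###.# -> .   bit 29 = 0  t=0,i=17
  ###.. -> .   bit 28 = 0  t=0,i=4
  ##.## -> #   bit 27 = 1  t=0,i=18
  ##.#. -> .   bit 26 = 0  t=2,i=7
  ##..# -> .   bit 25 = 0  t=0,i=5
  ##... -> #   bit 24 = 1  t=0,i=11
  #.### -> #   bit 23 = 1  t=1,i=20
  #.##. -> .   bit 22 = 0  t=0,i=9
  #.#.# -> #   bit 21 = 1  t=3,i=11
  #.#.. -> #   bit 20 = 1  t=2,i=8
  #..## -> .   bit 19 = 0  t=1,i=9
  #..#. -> .   bit 18 = 0  t=0,i=6
  #...# -> #   bit 17 = 1  t=0,i=12
  #.... -> #   bit 16 = 1  t=1,i=14
  .#### -> .   bit 15 = 0  t=0,i=0
  .###. -> #   bit 14 = 1  t=1,i=11
  .##.# -> #   bit 13 = 1  t=2,i=21
  .##.. -> #   bit 12 = 1  t=0,i=10
  .#.## -> .   bit 11 = 0  t=0,i=8
  .#.#. -> #   bit 10 = 1  t=3,i=12
  .#..# -> #   bit 9 = 1  t=1,i=8
  .#... -> .   bit 8 = 0  t=3,i=14
  ..### -> .   bit 7 = 0  t=0,i=14
  ..##. -> .   bit 6 = 0  t=3,i=8
  ..#.# -> #   bit 5 = 1  t=0,i=7
  ..#.. -> .   bit 4 = 0  t=1,i=7
  ...## -> .   bit 3 = 0  t=0,i=13
  ...#. -> #   bit 2 = 1  t=1,i=6
  ....# -> #   bit 1 = 1  t=1,i=5
  ..... -> #   bit 0 = 1  t=1,i=0
  bits 00001001101100110111011000100111 = 162756135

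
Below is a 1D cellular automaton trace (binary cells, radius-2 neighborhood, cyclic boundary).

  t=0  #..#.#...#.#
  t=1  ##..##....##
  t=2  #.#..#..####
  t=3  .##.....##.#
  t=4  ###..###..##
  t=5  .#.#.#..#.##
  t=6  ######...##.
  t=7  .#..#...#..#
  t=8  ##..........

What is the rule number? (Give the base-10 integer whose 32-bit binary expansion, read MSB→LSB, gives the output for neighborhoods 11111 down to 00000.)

1316002955

  ##### -> .   bit 31 = 0  t=2,i=10
  ####. -> #   bit 30 = 1  t=1,i=0
  ###.# -> .   bit 29 = 0  t=2,i=0
  ###.. -> .   bit 28 = 0  t=1,i=1
  ##.## -> #   bit 27 = 1  t=6,i=11
  ##.#. -> #   bit 26 = 1  t=2,i=1
  ##..# -> #   bit 25 = 1  t=0,i=1
  ##... -> .   bit 24 = 0  t=1,i=6
  #.### -> .   bit 23 = 0  t=6,i=0
  #.##. -> #   bit 22 = 1  t=0,i=11
  #.#.# -> #   bit 21 = 1  t=3,i=11
  #.#.. -> #   bit 20 = 1  t=0,i=5
  #..## -> .   bit 19 = 0  t=1,i=3
  #..#. -> .   bit 18 = 0  t=0,i=2
  #...# -> .   bit 17 = 0  t=0,i=7
  #.... -> .   bit 16 = 0  t=1,i=7
  .#### -> #   bit 15 = 1  t=1,i=11
  .###. -> .   bit 14 = 0  t=4,i=6
  .##.# -> .   bit 13 = 0  t=3,i=9
  .##.. -> #   bit 12 = 1  t=0,i=0
  .#.## -> #   bit 11 = 1  t=0,i=10
  .#.#. -> #   bit 10 = 1  t=0,i=4
  .#..# -> .   bit 9 = 0  t=2,i=3
  .#... -> .   bit 8 = 0  t=0,i=6
  ..### -> #   bit 7 = 1  t=1,i=10
  ..##. -> .   bit 6 = 0  t=1,i=4
  ..#.# -> .   bit 5 = 0  t=0,i=3
  ..#.. -> .   bit 4 = 0  t=2,i=5
  ...## -> #   bit 3 = 1  t=1,i=9
  ...#. -> .   bit 2 = 0  t=0,i=8
  ....# -> #   bit 1 = 1  t=1,i=8
  ..... -> #   bit 0 = 1  t=3,i=5
  bits 01001110011100001001110010001011 = 1316002955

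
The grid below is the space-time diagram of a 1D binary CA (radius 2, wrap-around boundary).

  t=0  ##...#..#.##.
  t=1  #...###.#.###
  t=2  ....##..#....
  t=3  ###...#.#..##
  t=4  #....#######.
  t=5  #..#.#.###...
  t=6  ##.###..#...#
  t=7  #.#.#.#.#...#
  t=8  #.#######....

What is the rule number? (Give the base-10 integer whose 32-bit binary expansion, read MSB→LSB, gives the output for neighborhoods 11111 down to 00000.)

2323146423

  ##### -> #   bit 31 = 1  t=3,i=0
  ####. -> .   bit 30 = 0  t=1,i=12
  ###.# -> .   bit 29 = 0  t=1,i=6
  ###.. -> .   bit 28 = 0  t=1,i=0
  ##.## -> #   bit 27 = 1  t=0,i=12
  ##.#. -> .   bit 26 = 0  t=1,i=7
  ##..# -> #   bit 25 = 1  t=2,i=6
  ##... -> .   bit 24 = 0  t=0,i=2
  #.### -> .   bit 23 = 0  t=1,i=10
  #.##. -> #   bit 22 = 1  t=0,i=0
  #.#.# -> #   bit 21 = 1  t=1,i=8
  #.#.. -> #   bit 20 = 1  t=3,i=8
  #..## -> #   bit 19 = 1  t=3,i=10
  #..#. -> .   bit 18 = 0  t=0,i=7
  #...# -> .   bit 17 = 0  t=0,i=3
  #.... -> .   bit 16 = 0  t=2,i=10
  .#### -> .   bit 15 = 0  t=1,i=11
  .###. -> #   bit 14 = 1  t=1,i=5
  .##.# -> #   bit 13 = 1  t=0,i=11
  .##.. -> .   bit 12 = 0  t=0,i=1
  .#.## -> .   bit 11 = 0  t=0,i=9
  .#.#. -> #   bit 10 = 1  t=3,i=7
  .#..# -> #   bit 9 = 1  t=0,i=6
  .#... -> .   bit 8 = 0  t=2,i=9
  ..### -> #   bit 7 = 1  t=1,i=4
  ..##. -> .   bit 6 = 0  t=2,i=4
  ..#.# -> #   bit 5 = 1  t=0,i=8
  ..#.. -> #   bit 4 = 1  t=0,i=5
  ...## -> .   bit 3 = 0  t=1,i=3
  ...#. -> #   bit 2 = 1  t=0,i=4
  ....# -> #   bit 1 = 1  t=2,i=2
  ..... -> #   bit 0 = 1  t=2,i=0
  bits 10001010011110000110011010110111 = 2323146423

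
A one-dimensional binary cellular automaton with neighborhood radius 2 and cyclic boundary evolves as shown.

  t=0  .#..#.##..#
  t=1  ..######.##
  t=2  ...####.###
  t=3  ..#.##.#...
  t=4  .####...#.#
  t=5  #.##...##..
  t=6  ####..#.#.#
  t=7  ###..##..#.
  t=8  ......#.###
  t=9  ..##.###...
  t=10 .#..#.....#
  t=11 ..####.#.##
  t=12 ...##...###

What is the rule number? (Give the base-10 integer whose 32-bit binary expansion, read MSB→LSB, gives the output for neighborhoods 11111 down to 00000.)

3359939389

  ##### -> #   bit 31 = 1  t=1,i=4
  ####. -> #   bit 30 = 1  t=1,i=6
  ###.# -> .   bit 29 = 0  t=1,i=7
  ###.. -> .   bit 28 = 0  t=2,i=10
  ##.## -> #   bit 27 = 1  t=1,i=8
  ##.#. -> .   bit 26 = 0  t=3,i=6
  ##..# -> .   bit 25 = 0  t=0,i=8
  ##... -> .   bit 24 = 0  t=2,i=0
  #.### -> .   bit 23 = 0  t=2,i=8
  #.##. -> #   bit 22 = 1  t=0,i=6
  #.#.# -> .   bit 21 = 0  t=4,i=10
  #.#.. -> .   bit 20 = 0  t=0,i=1
  #..## -> .   bit 19 = 0  t=1,i=1
  #..#. -> #   bit 18 = 1  t=0,i=3
  #...# -> .   bit 17 = 0  t=2,i=1
  #.... -> .   bit 16 = 0  t=3,i=9
  .#### -> #   bit 15 = 1  t=1,i=3
  .###. -> .   bit 14 = 0  t=2,i=9
  .##.# -> .   bit 13 = 0  t=3,i=5
  .##.. -> #   bit 12 = 1  t=0,i=7
  .#.## -> #   bit 11 = 1  t=0,i=5
  .#.#. -> .   bit 10 = 0  t=0,i=0
  .#..# -> #   bit 9 = 1  t=0,i=2
  .#... -> #   bit 8 = 1  t=3,i=8
  ..### -> .   bit 7 = 0  t=1,i=2
  ..##. -> .   bit 6 = 0  t=5,i=7
  ..#.# -> #   bit 5 = 1  t=0,i=4
  ..#.. -> #   bit 4 = 1  t=10,i=4
  ...## -> #   bit 3 = 1  t=2,i=2
  ...#. -> #   bit 2 = 1  t=3,i=1
  ....# -> .   bit 1 = 0  t=3,i=0
  ..... -> #   bit 0 = 1  t=3,i=10
  bits 11001000010001001001101100111101 = 3359939389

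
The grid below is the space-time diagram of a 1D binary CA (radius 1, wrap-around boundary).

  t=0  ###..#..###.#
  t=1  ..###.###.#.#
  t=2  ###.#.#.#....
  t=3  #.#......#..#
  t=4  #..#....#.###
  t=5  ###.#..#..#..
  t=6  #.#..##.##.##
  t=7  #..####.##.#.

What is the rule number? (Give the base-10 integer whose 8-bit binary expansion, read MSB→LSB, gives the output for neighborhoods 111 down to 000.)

90

  [7] ### => .  t=0,i=0
  [6] ##. => #  t=0,i=2
  [5] #.# => .  t=0,i=11
  [4] #.. => #  t=0,i=3
  [3] .## => #  t=0,i=8
  [2] .#. => .  t=0,i=5
  [1] ..# => #  t=0,i=4
  [0] ... => .  t=2,i=10
  bits 01011010 = 90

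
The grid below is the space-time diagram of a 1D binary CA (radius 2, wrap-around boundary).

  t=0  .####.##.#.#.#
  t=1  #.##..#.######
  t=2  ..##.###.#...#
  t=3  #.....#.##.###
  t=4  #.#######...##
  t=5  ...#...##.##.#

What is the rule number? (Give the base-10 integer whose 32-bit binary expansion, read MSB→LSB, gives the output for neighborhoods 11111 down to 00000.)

1417141823

  #####|.  b31=0 t=1,i=10
  ####.|#  b30=1 t=0,i=3
  ###.#|.  b29=0 t=0,i=4
  ###..|#  b28=1 t=3,i=0
  ##.##|.  b27=0 t=0,i=5
  ##.#.|#  b26=1 t=0,i=8
  ##..#|.  b25=0 t=1,i=4
  ##...|.  b24=0 t=3,i=1
  #.###|.  b23=0 t=0,i=1
  #.##.|#  b22=1 t=0,i=6
  #.#.#|#  b21=1 t=0,i=9
  #.#..|#  b20=1 t=2,i=9
  #..##|.  b19=0 t=2,i=1
  #..#.|#  b18=1 t=1,i=5
  #...#|#  b17=1 t=2,i=11
  #....|#  b16=1 t=3,i=2
  .####|#  b15=1 t=0,i=2
  .###.|#  b14=1 t=2,i=6
  .##.#|.  b13=0 t=0,i=7
  .##..|#  b12=1 t=1,i=3
  .#.##|#  b11=1 t=0,i=0
  .#.#.|#  b10=1 t=0,i=10
  .#..#|#  b9=1 t=2,i=0
  .#...|.  b8=0 t=2,i=10
  ..###|.  b7=0 t=4,i=12
  ..##.|.  b6=0 t=2,i=2
  ..#.#|#  b5=1 t=1,i=6
  ..#..|#  b4=1 t=2,i=13
  ...##|#  b3=1 t=4,i=11
  ...#.|#  b2=1 t=2,i=12
  ....#|#  b1=1 t=3,i=4
  .....|#  b0=1 t=3,i=3
  bits 01010100011101111101111000111111 = 1417141823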